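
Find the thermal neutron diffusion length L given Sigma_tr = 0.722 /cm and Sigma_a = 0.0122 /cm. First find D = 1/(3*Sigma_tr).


D = 1 / (3 * Sigma_tr) = 1 / (3 * 0.722) = 0.4616805 cm
L = sqrt(D / Sigma_a)
L = sqrt(0.4616805 / 0.0122)
L = 6.1516 cm

6.1516


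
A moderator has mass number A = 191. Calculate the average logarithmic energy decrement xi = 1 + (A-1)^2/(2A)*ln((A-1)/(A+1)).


xi = 1 + (A-1)^2/(2A) * ln((A-1)/(A+1))
xi = 1 + (191-1)^2/(2*191) * ln((191-1)/(191 +1))
xi = 0.010435

0.010435


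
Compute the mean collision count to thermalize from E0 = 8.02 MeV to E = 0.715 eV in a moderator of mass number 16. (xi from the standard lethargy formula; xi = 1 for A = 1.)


xi = 1 + (A-1)^2/(2A)*ln((A-1)/(A+1)) = 0.1199467 (for A = 16)
n = ln(E0/E) / xi
n = ln(8.02e6 / 0.715) / 0.1199467
n = ln(1.121678e+07) / 0.1199467 = 135.33

135.33


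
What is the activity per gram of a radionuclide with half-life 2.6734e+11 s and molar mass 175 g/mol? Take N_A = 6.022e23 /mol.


lambda = ln(2) / t_half = ln(2) / 2.6734e+11 = 2.592755e-12 /s
SA = lambda * N_A / M
SA = 2.592755e-12 * 6.022e23 / 175
SA = 8.9220e+09 Bq/g

8.9220e+09


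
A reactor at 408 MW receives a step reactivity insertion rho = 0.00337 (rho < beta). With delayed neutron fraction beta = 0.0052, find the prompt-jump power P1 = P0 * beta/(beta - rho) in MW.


P1/P0 = beta / (beta - rho)
P1/P0 = 0.0052 / (0.0052 - 0.00337) = 2.841530
P1 = 408 * 2.841530 = 1159.3 MW

1159.3


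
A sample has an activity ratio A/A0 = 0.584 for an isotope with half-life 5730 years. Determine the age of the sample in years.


lambda = ln(2) / t_half = ln(2) / 5730 = 1.209681e-04 /yr
t = -ln(A/A0) / lambda
t = -ln(0.584) / 1.209681e-04
t = 4446.2 yr

4446.2


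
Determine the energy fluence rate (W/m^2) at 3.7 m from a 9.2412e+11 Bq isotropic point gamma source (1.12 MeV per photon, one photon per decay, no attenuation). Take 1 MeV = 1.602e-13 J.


psi = A * E * 1.602e-13 / (4*pi*r^2)
psi = 9.2412e+11 * 1.12 * 1.602e-13 / (4*pi*3.7^2)
psi = 9.6382e-04 W/m^2

9.6382e-04


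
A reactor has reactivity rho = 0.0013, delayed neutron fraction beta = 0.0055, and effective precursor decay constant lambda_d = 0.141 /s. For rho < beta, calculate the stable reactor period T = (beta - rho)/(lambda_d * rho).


T = (beta - rho) / (lambda_d * rho)
T = (0.0055 - 0.0013) / (0.141 * 0.0013)
T = 22.913 s

22.913


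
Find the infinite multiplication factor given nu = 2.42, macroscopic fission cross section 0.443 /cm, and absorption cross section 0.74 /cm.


k_inf = nu * Sigma_f / Sigma_a
k_inf = 2.42 * 0.443 / 0.74
k_inf = 1.4487

1.4487


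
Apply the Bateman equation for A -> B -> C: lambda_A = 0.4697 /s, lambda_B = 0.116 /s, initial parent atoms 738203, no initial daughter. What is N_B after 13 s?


N_B(t) = lambda_A * N_A0 / (lambda_B - lambda_A) * [exp(-lambda_A*t) - exp(-lambda_B*t)]
exp(-0.4697*13) = 0.002229228; exp(-0.116*13) = 0.2213522
N_B = 0.4697 * 738203 / (0.116 - 0.4697) * (0.002229228 - 0.2213522)
N_B = 214807

214807


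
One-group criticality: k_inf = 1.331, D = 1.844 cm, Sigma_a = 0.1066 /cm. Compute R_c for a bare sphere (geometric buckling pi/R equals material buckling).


L^2 = D / Sigma_a = 1.844 / 0.1066 = 17.29831 cm^2
B_m^2 = (k_inf - 1) / L^2 = (1.331 - 1) / 17.29831 = 0.01913482 /cm^2
For a bare sphere: B_g = pi/R, so R_c = pi / sqrt(B_m^2)
R_c = pi / sqrt(0.01913482) = 22.711 cm

22.711


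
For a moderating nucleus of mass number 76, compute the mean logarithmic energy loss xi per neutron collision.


xi = 1 + (A-1)^2/(2A) * ln((A-1)/(A+1))
xi = 1 + (76-1)^2/(2*76) * ln((76-1)/(76 +1))
xi = 0.026086

0.026086


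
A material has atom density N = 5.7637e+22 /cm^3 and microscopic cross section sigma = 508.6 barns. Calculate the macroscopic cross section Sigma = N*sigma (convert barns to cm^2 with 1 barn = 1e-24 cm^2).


Sigma = N * sigma_barns * 1e-24
Sigma = 5.7637e+22 * 508.6 * 1e-24
Sigma = 29.314 /cm

29.314


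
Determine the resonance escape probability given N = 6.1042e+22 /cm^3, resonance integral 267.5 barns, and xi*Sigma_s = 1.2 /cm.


p = exp(-N * I * 1e-24 / (xi*Sigma_s))
p = exp(-6.1042e+22 * 267.5 * 1e-24 / 1.2)
p = 1.2315e-06

1.2315e-06


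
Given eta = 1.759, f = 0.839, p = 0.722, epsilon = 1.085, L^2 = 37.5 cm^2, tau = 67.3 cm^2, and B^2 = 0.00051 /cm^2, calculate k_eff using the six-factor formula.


k_inf = eta*f*p*eps = 1.759*0.839*0.722*1.085 = 1.156098
P_TNL = 1/(1 + L^2*B^2) = 1/(1 + 37.5*0.00051) = 0.9812339
P_FNL = exp(-B^2*tau) = exp(-0.00051*67.3) = 0.9662594
k_eff = k_inf * P_TNL * P_FNL = 1.156098 * 0.9812339 * 0.9662594
k_eff = 1.0961

1.0961


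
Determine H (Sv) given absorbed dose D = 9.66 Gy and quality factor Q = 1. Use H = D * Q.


H = D * Q
H = 9.66 * 1
H = 9.6600 Sv

9.6600


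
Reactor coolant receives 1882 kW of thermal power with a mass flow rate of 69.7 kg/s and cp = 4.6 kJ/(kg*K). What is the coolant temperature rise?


dT = Q / (m_dot * cp)
dT = 1882 / (69.7 * 4.6)
dT = 5.8699 C

5.8699


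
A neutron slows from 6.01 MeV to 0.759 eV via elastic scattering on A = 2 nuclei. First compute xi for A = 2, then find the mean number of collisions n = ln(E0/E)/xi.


xi = 1 + (A-1)^2/(2A)*ln((A-1)/(A+1)) = 0.7253469 (for A = 2)
n = ln(E0/E) / xi
n = ln(6.01e6 / 0.759) / 0.7253469
n = ln(7.918314e+06) / 0.7253469 = 21.899

21.899


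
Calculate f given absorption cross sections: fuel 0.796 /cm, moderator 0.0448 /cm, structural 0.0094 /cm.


f = Sigma_a_fuel / (Sigma_a_fuel + Sigma_a_mod + Sigma_a_other)
f = 0.796 / (0.796 + 0.0448 + 0.0094)
f = 0.93625

0.93625


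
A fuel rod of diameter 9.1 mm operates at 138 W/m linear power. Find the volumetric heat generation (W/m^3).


r = D / 2 / 1000 = 9.1 / 2 / 1000 = 0.00455 m
q''' = q' / (pi * r^2)
q''' = 138 / (pi * 0.00455^2)
q''' = 2.1218e+06 W/m^3

2.1218e+06


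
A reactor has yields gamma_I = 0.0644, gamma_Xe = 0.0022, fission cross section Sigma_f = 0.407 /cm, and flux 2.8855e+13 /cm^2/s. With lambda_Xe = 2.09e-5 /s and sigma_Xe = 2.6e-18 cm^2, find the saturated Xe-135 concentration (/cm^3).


Xe_eq = (gamma_I + gamma_Xe) * Sigma_f * phi / (lambda_Xe + sigma_Xe * phi)
Numerator = (0.0644 + 0.0022) * 0.407 * 2.8855e+13 = 7.821494e+11
Denominator = 2.09e-5 + 2.6e-18 * 2.8855e+13 = 9.592300e-05
Xe_eq = 7.821494e+11 / 9.592300e-05 = 8.1539e+15 /cm^3

8.1539e+15


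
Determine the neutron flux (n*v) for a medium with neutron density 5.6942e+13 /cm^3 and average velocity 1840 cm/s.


phi = n * v
phi = 5.6942e+13 * 1840
phi = 1.0477e+17 /cm^2/s

1.0477e+17


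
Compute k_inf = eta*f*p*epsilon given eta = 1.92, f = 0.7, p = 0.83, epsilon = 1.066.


k_inf = eta * f * p * epsilon
k_inf = 1.92 * 0.7 * 0.83 * 1.066
k_inf = 1.1891

1.1891


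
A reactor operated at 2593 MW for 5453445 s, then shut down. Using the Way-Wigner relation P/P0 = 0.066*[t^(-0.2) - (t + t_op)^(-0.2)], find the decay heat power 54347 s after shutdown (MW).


P/P0 = 0.066 * [t^(-0.2) - (t + t_op)^(-0.2)]
P/P0 = 0.066 * [54347^(-0.2) - (54347 + 5453445)^(-0.2)]
P/P0 = 0.066 * [0.1129705 - 0.04485434] = 0.004495667
P = 2593 * 0.004495667 = 11.657 MW

11.657


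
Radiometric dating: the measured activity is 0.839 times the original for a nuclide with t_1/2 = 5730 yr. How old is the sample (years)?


lambda = ln(2) / t_half = ln(2) / 5730 = 1.209681e-04 /yr
t = -ln(A/A0) / lambda
t = -ln(0.839) / 1.209681e-04
t = 1451.2 yr

1451.2


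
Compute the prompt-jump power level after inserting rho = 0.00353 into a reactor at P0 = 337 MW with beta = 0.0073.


P1/P0 = beta / (beta - rho)
P1/P0 = 0.0073 / (0.0073 - 0.00353) = 1.936340
P1 = 337 * 1.936340 = 652.55 MW

652.55


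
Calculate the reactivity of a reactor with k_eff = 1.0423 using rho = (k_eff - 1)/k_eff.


rho = (k_eff - 1) / k_eff
rho = (1.0423 - 1) / 1.0423
rho = 0.040583

0.040583


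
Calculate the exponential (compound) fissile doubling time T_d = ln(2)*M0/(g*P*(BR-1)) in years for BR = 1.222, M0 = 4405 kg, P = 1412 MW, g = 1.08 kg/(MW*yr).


Breeding gain G = BR - 1 = 1.222 - 1 = 0.222
Fissile production rate = g * P * G = 1.08 * 1412 * 0.222 = 338.54112 kg/yr
T_d = ln(2) * M0 / (g * P * G)
T_d = ln(2) * 4405 / 338.54112 = 9.0190 yr

9.0190


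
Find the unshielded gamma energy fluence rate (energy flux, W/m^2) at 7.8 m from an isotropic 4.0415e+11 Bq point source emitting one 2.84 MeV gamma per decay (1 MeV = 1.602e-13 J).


psi = A * E * 1.602e-13 / (4*pi*r^2)
psi = 4.0415e+11 * 2.84 * 1.602e-13 / (4*pi*7.8^2)
psi = 2.4051e-04 W/m^2

2.4051e-04


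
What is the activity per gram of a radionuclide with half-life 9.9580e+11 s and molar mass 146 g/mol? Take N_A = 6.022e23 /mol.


lambda = ln(2) / t_half = ln(2) / 9.9580e+11 = 6.960707e-13 /s
SA = lambda * N_A / M
SA = 6.960707e-13 * 6.022e23 / 146
SA = 2.8711e+09 Bq/g

2.8711e+09


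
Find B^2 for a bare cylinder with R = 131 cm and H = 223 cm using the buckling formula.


B^2 = (2.405/R)^2 + (pi/H)^2
B^2 = (2.405/131)^2 + (pi/223)^2
B^2 = 5.3551e-04 /cm^2

5.3551e-04


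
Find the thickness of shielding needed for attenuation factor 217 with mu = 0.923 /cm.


x = ln(factor) / mu
x = ln(217) / 0.923
x = 5.8287 cm

5.8287


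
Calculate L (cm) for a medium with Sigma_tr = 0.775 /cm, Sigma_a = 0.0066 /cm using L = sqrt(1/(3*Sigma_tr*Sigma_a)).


D = 1 / (3 * Sigma_tr) = 1 / (3 * 0.775) = 0.4301075 cm
L = sqrt(D / Sigma_a)
L = sqrt(0.4301075 / 0.0066)
L = 8.0727 cm

8.0727


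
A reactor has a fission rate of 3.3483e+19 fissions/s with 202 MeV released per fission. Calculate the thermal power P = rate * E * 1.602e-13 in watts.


P = fission_rate * E_MeV * 1.602e-13
P = 3.3483e+19 * 202 * 1.602e-13
P = 1.0835e+09 W

1.0835e+09


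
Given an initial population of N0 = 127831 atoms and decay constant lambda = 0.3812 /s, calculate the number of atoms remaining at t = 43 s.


N = N0 * exp(-lambda * t)
N = 127831 * exp(-0.3812 * 43)
N = 0.0097242

0.0097242


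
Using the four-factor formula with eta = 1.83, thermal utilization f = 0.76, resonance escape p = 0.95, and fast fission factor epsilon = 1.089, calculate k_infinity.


k_inf = eta * f * p * epsilon
k_inf = 1.83 * 0.76 * 0.95 * 1.089
k_inf = 1.4389

1.4389


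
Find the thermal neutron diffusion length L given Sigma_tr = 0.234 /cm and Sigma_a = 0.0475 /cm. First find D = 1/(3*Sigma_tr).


D = 1 / (3 * Sigma_tr) = 1 / (3 * 0.234) = 1.424501 cm
L = sqrt(D / Sigma_a)
L = sqrt(1.424501 / 0.0475)
L = 5.4763 cm

5.4763


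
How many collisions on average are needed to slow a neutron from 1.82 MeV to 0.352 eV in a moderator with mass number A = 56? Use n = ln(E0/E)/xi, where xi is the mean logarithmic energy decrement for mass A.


xi = 1 + (A-1)^2/(2A)*ln((A-1)/(A+1)) = 0.03529286 (for A = 56)
n = ln(E0/E) / xi
n = ln(1.82e6 / 0.352) / 0.03529286
n = ln(5.170455e+06) / 0.03529286 = 438.01

438.01


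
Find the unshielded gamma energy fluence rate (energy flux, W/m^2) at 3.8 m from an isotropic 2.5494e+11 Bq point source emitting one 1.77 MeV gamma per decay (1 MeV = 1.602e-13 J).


psi = A * E * 1.602e-13 / (4*pi*r^2)
psi = 2.5494e+11 * 1.77 * 1.602e-13 / (4*pi*3.8^2)
psi = 3.9838e-04 W/m^2

3.9838e-04


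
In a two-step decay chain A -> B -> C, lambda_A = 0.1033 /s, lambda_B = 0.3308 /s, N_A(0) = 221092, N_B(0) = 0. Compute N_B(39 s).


N_B(t) = lambda_A * N_A0 / (lambda_B - lambda_A) * [exp(-lambda_A*t) - exp(-lambda_B*t)]
exp(-0.1033*39) = 0.01779745; exp(-0.3308*39) = 2.495054e-06
N_B = 0.1033 * 221092 / (0.3308 - 0.1033) * (0.01779745 - 2.495054e-06)
N_B = 1786.4

1786.4


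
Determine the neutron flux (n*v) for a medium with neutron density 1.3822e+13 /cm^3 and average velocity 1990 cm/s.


phi = n * v
phi = 1.3822e+13 * 1990
phi = 2.7506e+16 /cm^2/s

2.7506e+16


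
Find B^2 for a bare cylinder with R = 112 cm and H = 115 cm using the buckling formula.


B^2 = (2.405/R)^2 + (pi/H)^2
B^2 = (2.405/112)^2 + (pi/115)^2
B^2 = 0.0012074 /cm^2

0.0012074


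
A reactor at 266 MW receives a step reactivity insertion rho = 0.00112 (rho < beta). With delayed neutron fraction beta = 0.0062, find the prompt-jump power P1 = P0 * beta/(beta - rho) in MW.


P1/P0 = beta / (beta - rho)
P1/P0 = 0.0062 / (0.0062 - 0.00112) = 1.220472
P1 = 266 * 1.220472 = 324.65 MW

324.65


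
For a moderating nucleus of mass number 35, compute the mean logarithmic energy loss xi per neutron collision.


xi = 1 + (A-1)^2/(2A) * ln((A-1)/(A+1))
xi = 1 + (35-1)^2/(2*35) * ln((35-1)/(35 +1))
xi = 0.056070

0.056070


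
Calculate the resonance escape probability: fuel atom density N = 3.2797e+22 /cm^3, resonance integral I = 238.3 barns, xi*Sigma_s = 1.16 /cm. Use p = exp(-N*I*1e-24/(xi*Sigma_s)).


p = exp(-N * I * 1e-24 / (xi*Sigma_s))
p = exp(-3.2797e+22 * 238.3 * 1e-24 / 1.16)
p = 0.0011856

0.0011856


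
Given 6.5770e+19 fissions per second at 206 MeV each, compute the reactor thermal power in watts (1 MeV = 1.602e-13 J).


P = fission_rate * E_MeV * 1.602e-13
P = 6.5770e+19 * 206 * 1.602e-13
P = 2.1705e+09 W

2.1705e+09


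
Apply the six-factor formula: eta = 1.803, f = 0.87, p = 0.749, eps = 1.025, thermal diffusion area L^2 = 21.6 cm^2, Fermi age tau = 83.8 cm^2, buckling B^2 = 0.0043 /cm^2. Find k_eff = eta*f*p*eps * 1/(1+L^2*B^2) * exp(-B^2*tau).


k_inf = eta*f*p*eps = 1.803*0.87*0.749*1.025 = 1.204261
P_TNL = 1/(1 + L^2*B^2) = 1/(1 + 21.6*0.0043) = 0.9150135
P_FNL = exp(-B^2*tau) = exp(-0.0043*83.8) = 0.6974392
k_eff = k_inf * P_TNL * P_FNL = 1.204261 * 0.9150135 * 0.6974392
k_eff = 0.76852

0.76852


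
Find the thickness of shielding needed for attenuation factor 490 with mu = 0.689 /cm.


x = ln(factor) / mu
x = ln(490) / 0.689
x = 8.9904 cm

8.9904


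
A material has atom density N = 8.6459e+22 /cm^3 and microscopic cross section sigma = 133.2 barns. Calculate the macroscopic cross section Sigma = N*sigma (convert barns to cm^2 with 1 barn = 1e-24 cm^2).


Sigma = N * sigma_barns * 1e-24
Sigma = 8.6459e+22 * 133.2 * 1e-24
Sigma = 11.516 /cm

11.516


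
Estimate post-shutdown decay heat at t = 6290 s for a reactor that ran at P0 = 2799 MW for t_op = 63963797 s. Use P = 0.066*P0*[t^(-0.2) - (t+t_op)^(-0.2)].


P/P0 = 0.066 * [t^(-0.2) - (t + t_op)^(-0.2)]
P/P0 = 0.066 * [6290^(-0.2) - (6290 + 63963797)^(-0.2)]
P/P0 = 0.066 * [0.1738881 - 0.02746658] = 0.009663820
P = 2799 * 0.009663820 = 27.049 MW

27.049


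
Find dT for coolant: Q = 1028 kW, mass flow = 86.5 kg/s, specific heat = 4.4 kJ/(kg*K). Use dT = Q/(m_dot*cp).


dT = Q / (m_dot * cp)
dT = 1028 / (86.5 * 4.4)
dT = 2.7010 C

2.7010


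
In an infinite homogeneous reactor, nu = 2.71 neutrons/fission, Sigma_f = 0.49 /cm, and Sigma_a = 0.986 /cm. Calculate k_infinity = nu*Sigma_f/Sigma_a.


k_inf = nu * Sigma_f / Sigma_a
k_inf = 2.71 * 0.49 / 0.986
k_inf = 1.3468

1.3468


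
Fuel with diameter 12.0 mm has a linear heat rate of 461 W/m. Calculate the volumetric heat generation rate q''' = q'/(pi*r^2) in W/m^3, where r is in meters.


r = D / 2 / 1000 = 12.0 / 2 / 1000 = 0.006 m
q''' = q' / (pi * r^2)
q''' = 461 / (pi * 0.006^2)
q''' = 4.0761e+06 W/m^3

4.0761e+06


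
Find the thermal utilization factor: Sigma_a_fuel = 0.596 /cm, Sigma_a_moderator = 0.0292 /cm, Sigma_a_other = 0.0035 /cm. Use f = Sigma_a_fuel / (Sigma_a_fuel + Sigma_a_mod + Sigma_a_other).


f = Sigma_a_fuel / (Sigma_a_fuel + Sigma_a_mod + Sigma_a_other)
f = 0.596 / (0.596 + 0.0292 + 0.0035)
f = 0.94799

0.94799


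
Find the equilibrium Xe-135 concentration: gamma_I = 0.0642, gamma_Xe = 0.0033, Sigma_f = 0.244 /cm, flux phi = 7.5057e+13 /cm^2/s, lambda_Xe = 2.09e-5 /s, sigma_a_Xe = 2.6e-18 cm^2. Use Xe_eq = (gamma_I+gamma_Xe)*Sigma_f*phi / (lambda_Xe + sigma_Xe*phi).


Xe_eq = (gamma_I + gamma_Xe) * Sigma_f * phi / (lambda_Xe + sigma_Xe * phi)
Numerator = (0.0642 + 0.0033) * 0.244 * 7.5057e+13 = 1.236189e+12
Denominator = 2.09e-5 + 2.6e-18 * 7.5057e+13 = 2.160482e-04
Xe_eq = 1.236189e+12 / 2.160482e-04 = 5.7218e+15 /cm^3

5.7218e+15


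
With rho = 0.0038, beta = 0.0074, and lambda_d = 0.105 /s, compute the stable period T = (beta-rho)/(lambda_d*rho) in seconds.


T = (beta - rho) / (lambda_d * rho)
T = (0.0074 - 0.0038) / (0.105 * 0.0038)
T = 9.0226 s

9.0226


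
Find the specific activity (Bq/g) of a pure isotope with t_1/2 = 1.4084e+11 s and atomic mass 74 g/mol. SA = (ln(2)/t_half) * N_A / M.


lambda = ln(2) / t_half = ln(2) / 1.4084e+11 = 4.921522e-12 /s
SA = lambda * N_A / M
SA = 4.921522e-12 * 6.022e23 / 74
SA = 4.0051e+10 Bq/g

4.0051e+10


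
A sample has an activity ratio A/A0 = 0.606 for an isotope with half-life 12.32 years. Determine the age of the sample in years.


lambda = ln(2) / t_half = ln(2) / 12.32 = 0.05626195 /yr
t = -ln(A/A0) / lambda
t = -ln(0.606) / 0.05626195
t = 8.9026 yr

8.9026


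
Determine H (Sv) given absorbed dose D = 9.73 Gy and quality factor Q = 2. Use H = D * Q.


H = D * Q
H = 9.73 * 2
H = 19.460 Sv

19.460


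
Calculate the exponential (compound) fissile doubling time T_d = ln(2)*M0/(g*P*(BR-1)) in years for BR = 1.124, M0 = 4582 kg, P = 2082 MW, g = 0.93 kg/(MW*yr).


Breeding gain G = BR - 1 = 1.124 - 1 = 0.124
Fissile production rate = g * P * G = 0.93 * 2082 * 0.124 = 240.09624 kg/yr
T_d = ln(2) * M0 / (g * P * G)
T_d = ln(2) * 4582 / 240.09624 = 13.228 yr

13.228


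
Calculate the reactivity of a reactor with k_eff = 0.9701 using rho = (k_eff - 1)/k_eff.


rho = (k_eff - 1) / k_eff
rho = (0.9701 - 1) / 0.9701
rho = -0.030822

-0.030822


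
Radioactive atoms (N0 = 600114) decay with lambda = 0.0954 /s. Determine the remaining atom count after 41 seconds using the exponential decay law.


N = N0 * exp(-lambda * t)
N = 600114 * exp(-0.0954 * 41)
N = 12010

12010


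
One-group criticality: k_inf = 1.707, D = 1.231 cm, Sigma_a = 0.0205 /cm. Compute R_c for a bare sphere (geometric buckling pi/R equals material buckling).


L^2 = D / Sigma_a = 1.231 / 0.0205 = 60.04878 cm^2
B_m^2 = (k_inf - 1) / L^2 = (1.707 - 1) / 60.04878 = 0.01177376 /cm^2
For a bare sphere: B_g = pi/R, so R_c = pi / sqrt(B_m^2)
R_c = pi / sqrt(0.01177376) = 28.953 cm

28.953


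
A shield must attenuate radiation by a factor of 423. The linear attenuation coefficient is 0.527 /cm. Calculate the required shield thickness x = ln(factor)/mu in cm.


x = ln(factor) / mu
x = ln(423) / 0.527
x = 11.475 cm

11.475


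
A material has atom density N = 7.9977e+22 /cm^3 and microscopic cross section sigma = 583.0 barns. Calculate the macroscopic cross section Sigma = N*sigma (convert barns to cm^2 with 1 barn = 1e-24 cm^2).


Sigma = N * sigma_barns * 1e-24
Sigma = 7.9977e+22 * 583.0 * 1e-24
Sigma = 46.627 /cm

46.627


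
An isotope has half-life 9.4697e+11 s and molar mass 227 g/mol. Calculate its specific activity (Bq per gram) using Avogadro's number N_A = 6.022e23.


lambda = ln(2) / t_half = ln(2) / 9.4697e+11 = 7.319632e-13 /s
SA = lambda * N_A / M
SA = 7.319632e-13 * 6.022e23 / 227
SA = 1.9418e+09 Bq/g

1.9418e+09


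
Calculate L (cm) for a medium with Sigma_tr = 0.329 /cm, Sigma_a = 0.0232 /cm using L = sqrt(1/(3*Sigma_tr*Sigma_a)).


D = 1 / (3 * Sigma_tr) = 1 / (3 * 0.329) = 1.013171 cm
L = sqrt(D / Sigma_a)
L = sqrt(1.013171 / 0.0232)
L = 6.6084 cm

6.6084


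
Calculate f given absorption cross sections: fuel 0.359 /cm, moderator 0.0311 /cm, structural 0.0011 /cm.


f = Sigma_a_fuel / (Sigma_a_fuel + Sigma_a_mod + Sigma_a_other)
f = 0.359 / (0.359 + 0.0311 + 0.0011)
f = 0.91769

0.91769


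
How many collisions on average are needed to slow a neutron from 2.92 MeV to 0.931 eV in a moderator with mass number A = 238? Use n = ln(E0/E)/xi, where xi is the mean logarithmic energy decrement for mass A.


xi = 1 + (A-1)^2/(2A)*ln((A-1)/(A+1)) = 0.008379872 (for A = 238)
n = ln(E0/E) / xi
n = ln(2.92e6 / 0.931) / 0.008379872
n = ln(3.136412e+06) / 0.008379872 = 1785.1

1785.1


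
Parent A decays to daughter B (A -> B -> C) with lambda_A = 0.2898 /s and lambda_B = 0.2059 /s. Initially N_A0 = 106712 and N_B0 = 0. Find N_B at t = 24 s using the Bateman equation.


N_B(t) = lambda_A * N_A0 / (lambda_B - lambda_A) * [exp(-lambda_A*t) - exp(-lambda_B*t)]
exp(-0.2898*24) = 9.536632e-04; exp(-0.2059*24) = 0.007143160
N_B = 0.2898 * 106712 / (0.2059 - 0.2898) * (9.536632e-04 - 0.007143160)
N_B = 2281.4

2281.4


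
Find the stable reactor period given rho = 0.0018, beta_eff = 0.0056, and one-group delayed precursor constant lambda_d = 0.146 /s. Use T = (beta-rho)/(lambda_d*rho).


T = (beta - rho) / (lambda_d * rho)
T = (0.0056 - 0.0018) / (0.146 * 0.0018)
T = 14.460 s

14.460


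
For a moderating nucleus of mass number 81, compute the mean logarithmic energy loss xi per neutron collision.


xi = 1 + (A-1)^2/(2A) * ln((A-1)/(A+1))
xi = 1 + (81-1)^2/(2*81) * ln((81-1)/(81 +1))
xi = 0.024489

0.024489


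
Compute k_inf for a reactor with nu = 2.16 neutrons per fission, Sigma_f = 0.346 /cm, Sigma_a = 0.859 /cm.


k_inf = nu * Sigma_f / Sigma_a
k_inf = 2.16 * 0.346 / 0.859
k_inf = 0.87003

0.87003


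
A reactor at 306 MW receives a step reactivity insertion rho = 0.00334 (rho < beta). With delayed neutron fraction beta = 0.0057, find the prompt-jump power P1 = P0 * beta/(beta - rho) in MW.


P1/P0 = beta / (beta - rho)
P1/P0 = 0.0057 / (0.0057 - 0.00334) = 2.415254
P1 = 306 * 2.415254 = 739.07 MW

739.07


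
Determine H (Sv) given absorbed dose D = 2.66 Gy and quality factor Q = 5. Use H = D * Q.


H = D * Q
H = 2.66 * 5
H = 13.300 Sv

13.300


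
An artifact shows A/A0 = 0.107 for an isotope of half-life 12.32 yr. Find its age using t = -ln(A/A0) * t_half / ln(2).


lambda = ln(2) / t_half = ln(2) / 12.32 = 0.05626195 /yr
t = -ln(A/A0) / lambda
t = -ln(0.107) / 0.05626195
t = 39.724 yr

39.724


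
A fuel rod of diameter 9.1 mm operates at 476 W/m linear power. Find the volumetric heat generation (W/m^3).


r = D / 2 / 1000 = 9.1 / 2 / 1000 = 0.00455 m
q''' = q' / (pi * r^2)
q''' = 476 / (pi * 0.00455^2)
q''' = 7.3187e+06 W/m^3

7.3187e+06


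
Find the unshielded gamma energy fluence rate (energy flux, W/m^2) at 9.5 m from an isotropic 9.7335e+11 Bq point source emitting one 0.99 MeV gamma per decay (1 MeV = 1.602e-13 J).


psi = A * E * 1.602e-13 / (4*pi*r^2)
psi = 9.7335e+11 * 0.99 * 1.602e-13 / (4*pi*9.5^2)
psi = 1.3612e-04 W/m^2

1.3612e-04


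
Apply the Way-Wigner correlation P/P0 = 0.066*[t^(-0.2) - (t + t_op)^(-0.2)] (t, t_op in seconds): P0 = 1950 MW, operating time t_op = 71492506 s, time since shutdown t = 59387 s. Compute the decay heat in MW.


P/P0 = 0.066 * [t^(-0.2) - (t + t_op)^(-0.2)]
P/P0 = 0.066 * [59387^(-0.2) - (59387 + 71492506)^(-0.2)]
P/P0 = 0.066 * [0.1109843 - 0.02685813] = 0.005552327
P = 1950 * 0.005552327 = 10.827 MW

10.827


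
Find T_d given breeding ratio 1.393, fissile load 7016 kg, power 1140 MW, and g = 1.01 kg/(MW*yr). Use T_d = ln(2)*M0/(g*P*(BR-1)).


Breeding gain G = BR - 1 = 1.393 - 1 = 0.393
Fissile production rate = g * P * G = 1.01 * 1140 * 0.393 = 452.5002 kg/yr
T_d = ln(2) * M0 / (g * P * G)
T_d = ln(2) * 7016 / 452.5002 = 10.747 yr

10.747


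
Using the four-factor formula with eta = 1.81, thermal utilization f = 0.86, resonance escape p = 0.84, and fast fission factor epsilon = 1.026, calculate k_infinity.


k_inf = eta * f * p * epsilon
k_inf = 1.81 * 0.86 * 0.84 * 1.026
k_inf = 1.3415

1.3415


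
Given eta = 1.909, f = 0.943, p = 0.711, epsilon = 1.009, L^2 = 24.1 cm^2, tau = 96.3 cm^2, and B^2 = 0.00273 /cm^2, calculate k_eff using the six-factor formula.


k_inf = eta*f*p*eps = 1.909*0.943*0.711*1.009 = 1.291452
P_TNL = 1/(1 + L^2*B^2) = 1/(1 + 24.1*0.00273) = 0.9382685
P_FNL = exp(-B^2*tau) = exp(-0.00273*96.3) = 0.7688195
k_eff = k_inf * P_TNL * P_FNL = 1.291452 * 0.9382685 * 0.7688195
k_eff = 0.93160

0.93160


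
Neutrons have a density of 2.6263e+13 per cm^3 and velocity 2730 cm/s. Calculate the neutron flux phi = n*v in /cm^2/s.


phi = n * v
phi = 2.6263e+13 * 2730
phi = 7.1698e+16 /cm^2/s

7.1698e+16


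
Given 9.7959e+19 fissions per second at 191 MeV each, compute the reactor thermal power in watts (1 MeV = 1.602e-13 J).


P = fission_rate * E_MeV * 1.602e-13
P = 9.7959e+19 * 191 * 1.602e-13
P = 2.9974e+09 W

2.9974e+09


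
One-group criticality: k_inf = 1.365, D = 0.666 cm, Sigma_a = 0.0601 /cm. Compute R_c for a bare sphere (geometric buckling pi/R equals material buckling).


L^2 = D / Sigma_a = 0.666 / 0.0601 = 11.08153 cm^2
B_m^2 = (k_inf - 1) / L^2 = (1.365 - 1) / 11.08153 = 0.03293769 /cm^2
For a bare sphere: B_g = pi/R, so R_c = pi / sqrt(B_m^2)
R_c = pi / sqrt(0.03293769) = 17.310 cm

17.310


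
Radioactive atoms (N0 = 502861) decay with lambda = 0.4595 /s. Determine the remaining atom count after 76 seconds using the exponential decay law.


N = N0 * exp(-lambda * t)
N = 502861 * exp(-0.4595 * 76)
N = 3.4278e-10

3.4278e-10


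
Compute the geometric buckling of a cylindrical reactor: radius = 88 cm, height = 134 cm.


B^2 = (2.405/R)^2 + (pi/H)^2
B^2 = (2.405/88)^2 + (pi/134)^2
B^2 = 0.0012966 /cm^2

0.0012966


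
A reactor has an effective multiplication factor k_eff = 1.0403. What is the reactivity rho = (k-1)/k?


rho = (k_eff - 1) / k_eff
rho = (1.0403 - 1) / 1.0403
rho = 0.038739

0.038739


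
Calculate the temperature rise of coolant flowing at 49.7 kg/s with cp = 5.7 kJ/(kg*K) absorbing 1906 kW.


dT = Q / (m_dot * cp)
dT = 1906 / (49.7 * 5.7)
dT = 6.7281 C

6.7281


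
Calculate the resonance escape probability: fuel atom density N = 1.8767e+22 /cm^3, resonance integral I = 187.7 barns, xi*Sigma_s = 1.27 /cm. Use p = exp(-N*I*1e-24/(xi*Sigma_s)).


p = exp(-N * I * 1e-24 / (xi*Sigma_s))
p = exp(-1.8767e+22 * 187.7 * 1e-24 / 1.27)
p = 0.062432

0.062432


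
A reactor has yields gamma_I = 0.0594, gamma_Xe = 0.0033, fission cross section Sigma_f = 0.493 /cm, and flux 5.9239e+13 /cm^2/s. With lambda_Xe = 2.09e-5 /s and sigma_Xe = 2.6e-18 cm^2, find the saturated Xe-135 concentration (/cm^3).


Xe_eq = (gamma_I + gamma_Xe) * Sigma_f * phi / (lambda_Xe + sigma_Xe * phi)
Numerator = (0.0594 + 0.0033) * 0.493 * 5.9239e+13 = 1.831143e+12
Denominator = 2.09e-5 + 2.6e-18 * 5.9239e+13 = 1.749214e-04
Xe_eq = 1.831143e+12 / 1.749214e-04 = 1.0468e+16 /cm^3

1.0468e+16


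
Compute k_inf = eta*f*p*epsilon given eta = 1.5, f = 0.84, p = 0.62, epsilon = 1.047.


k_inf = eta * f * p * epsilon
k_inf = 1.5 * 0.84 * 0.62 * 1.047
k_inf = 0.81792

0.81792


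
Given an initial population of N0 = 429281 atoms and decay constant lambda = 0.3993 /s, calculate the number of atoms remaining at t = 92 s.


N = N0 * exp(-lambda * t)
N = 429281 * exp(-0.3993 * 92)
N = 4.7717e-11

4.7717e-11


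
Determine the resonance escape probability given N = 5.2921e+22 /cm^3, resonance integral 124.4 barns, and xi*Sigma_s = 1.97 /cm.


p = exp(-N * I * 1e-24 / (xi*Sigma_s))
p = exp(-5.2921e+22 * 124.4 * 1e-24 / 1.97)
p = 0.035373

0.035373


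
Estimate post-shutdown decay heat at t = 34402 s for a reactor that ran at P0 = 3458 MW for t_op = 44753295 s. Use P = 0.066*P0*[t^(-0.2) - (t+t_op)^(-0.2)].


P/P0 = 0.066 * [t^(-0.2) - (t + t_op)^(-0.2)]
P/P0 = 0.066 * [34402^(-0.2) - (34402 + 44753295)^(-0.2)]
P/P0 = 0.066 * [0.1237893 - 0.02949635] = 0.006223335
P = 3458 * 0.006223335 = 21.520 MW

21.520


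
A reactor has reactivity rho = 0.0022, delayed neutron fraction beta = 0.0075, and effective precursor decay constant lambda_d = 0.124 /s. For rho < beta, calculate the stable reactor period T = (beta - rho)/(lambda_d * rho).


T = (beta - rho) / (lambda_d * rho)
T = (0.0075 - 0.0022) / (0.124 * 0.0022)
T = 19.428 s

19.428


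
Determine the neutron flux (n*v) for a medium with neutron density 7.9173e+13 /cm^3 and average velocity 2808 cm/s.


phi = n * v
phi = 7.9173e+13 * 2808
phi = 2.2232e+17 /cm^2/s

2.2232e+17


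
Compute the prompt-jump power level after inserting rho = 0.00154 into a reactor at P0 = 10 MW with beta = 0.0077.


P1/P0 = beta / (beta - rho)
P1/P0 = 0.0077 / (0.0077 - 0.00154) = 1.250000
P1 = 10 * 1.250000 = 12.500 MW

12.500


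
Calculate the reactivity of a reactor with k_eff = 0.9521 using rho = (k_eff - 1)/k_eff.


rho = (k_eff - 1) / k_eff
rho = (0.9521 - 1) / 0.9521
rho = -0.050310

-0.050310


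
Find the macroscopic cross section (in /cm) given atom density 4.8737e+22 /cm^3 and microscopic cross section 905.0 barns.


Sigma = N * sigma_barns * 1e-24
Sigma = 4.8737e+22 * 905.0 * 1e-24
Sigma = 44.107 /cm

44.107


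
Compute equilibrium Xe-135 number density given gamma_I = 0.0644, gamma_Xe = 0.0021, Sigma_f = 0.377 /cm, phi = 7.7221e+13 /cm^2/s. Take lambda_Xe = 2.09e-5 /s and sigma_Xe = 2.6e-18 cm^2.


Xe_eq = (gamma_I + gamma_Xe) * Sigma_f * phi / (lambda_Xe + sigma_Xe * phi)
Numerator = (0.0644 + 0.0021) * 0.377 * 7.7221e+13 = 1.935969e+12
Denominator = 2.09e-5 + 2.6e-18 * 7.7221e+13 = 2.216746e-04
Xe_eq = 1.935969e+12 / 2.216746e-04 = 8.7334e+15 /cm^3

8.7334e+15


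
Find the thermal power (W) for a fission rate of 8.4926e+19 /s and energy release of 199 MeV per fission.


P = fission_rate * E_MeV * 1.602e-13
P = 8.4926e+19 * 199 * 1.602e-13
P = 2.7074e+09 W

2.7074e+09


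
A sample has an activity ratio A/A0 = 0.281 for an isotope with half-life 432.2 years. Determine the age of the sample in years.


lambda = ln(2) / t_half = ln(2) / 432.2 = 0.001603765 /yr
t = -ln(A/A0) / lambda
t = -ln(0.281) / 0.001603765
t = 791.51 yr

791.51


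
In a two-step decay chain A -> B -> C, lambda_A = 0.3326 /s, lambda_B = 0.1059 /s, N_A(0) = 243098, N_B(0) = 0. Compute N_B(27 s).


N_B(t) = lambda_A * N_A0 / (lambda_B - lambda_A) * [exp(-lambda_A*t) - exp(-lambda_B*t)]
exp(-0.3326*27) = 1.258777e-04; exp(-0.1059*27) = 0.05730886
N_B = 0.3326 * 243098 / (0.1059 - 0.3326) * (1.258777e-04 - 0.05730886)
N_B = 20395

20395


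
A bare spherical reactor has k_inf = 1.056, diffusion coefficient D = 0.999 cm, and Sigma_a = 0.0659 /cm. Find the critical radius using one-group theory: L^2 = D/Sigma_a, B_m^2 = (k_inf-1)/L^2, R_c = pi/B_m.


L^2 = D / Sigma_a = 0.999 / 0.0659 = 15.15933 cm^2
B_m^2 = (k_inf - 1) / L^2 = (1.056 - 1) / 15.15933 = 0.003694095 /cm^2
For a bare sphere: B_g = pi/R, so R_c = pi / sqrt(B_m^2)
R_c = pi / sqrt(0.003694095) = 51.689 cm

51.689


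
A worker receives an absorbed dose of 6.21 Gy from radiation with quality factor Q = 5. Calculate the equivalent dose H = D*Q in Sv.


H = D * Q
H = 6.21 * 5
H = 31.050 Sv

31.050


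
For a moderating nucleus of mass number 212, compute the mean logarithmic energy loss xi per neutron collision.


xi = 1 + (A-1)^2/(2A) * ln((A-1)/(A+1))
xi = 1 + (212-1)^2/(2*212) * ln((212-1)/(212 +1))
xi = 0.0094044

0.0094044


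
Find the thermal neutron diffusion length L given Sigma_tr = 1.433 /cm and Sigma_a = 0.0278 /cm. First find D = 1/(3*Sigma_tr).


D = 1 / (3 * Sigma_tr) = 1 / (3 * 1.433) = 0.2326122 cm
L = sqrt(D / Sigma_a)
L = sqrt(0.2326122 / 0.0278)
L = 2.8926 cm

2.8926


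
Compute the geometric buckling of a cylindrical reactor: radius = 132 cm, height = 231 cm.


B^2 = (2.405/R)^2 + (pi/H)^2
B^2 = (2.405/132)^2 + (pi/231)^2
B^2 = 5.1692e-04 /cm^2

5.1692e-04


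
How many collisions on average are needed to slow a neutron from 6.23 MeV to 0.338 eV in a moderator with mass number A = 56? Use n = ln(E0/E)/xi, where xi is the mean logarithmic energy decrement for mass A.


xi = 1 + (A-1)^2/(2A)*ln((A-1)/(A+1)) = 0.03529286 (for A = 56)
n = ln(E0/E) / xi
n = ln(6.23e6 / 0.338) / 0.03529286
n = ln(1.843195e+07) / 0.03529286 = 474.02

474.02


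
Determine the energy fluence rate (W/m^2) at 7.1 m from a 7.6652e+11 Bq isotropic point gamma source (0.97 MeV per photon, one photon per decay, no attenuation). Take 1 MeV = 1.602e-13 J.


psi = A * E * 1.602e-13 / (4*pi*r^2)
psi = 7.6652e+11 * 0.97 * 1.602e-13 / (4*pi*7.1^2)
psi = 1.8803e-04 W/m^2

1.8803e-04


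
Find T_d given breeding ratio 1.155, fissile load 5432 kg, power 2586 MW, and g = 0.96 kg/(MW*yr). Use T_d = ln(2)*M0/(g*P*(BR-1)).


Breeding gain G = BR - 1 = 1.155 - 1 = 0.155
Fissile production rate = g * P * G = 0.96 * 2586 * 0.155 = 384.7968 kg/yr
T_d = ln(2) * M0 / (g * P * G)
T_d = ln(2) * 5432 / 384.7968 = 9.7848 yr

9.7848


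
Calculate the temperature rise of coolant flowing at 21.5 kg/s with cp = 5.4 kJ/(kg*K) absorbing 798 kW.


dT = Q / (m_dot * cp)
dT = 798 / (21.5 * 5.4)
dT = 6.8734 C

6.8734


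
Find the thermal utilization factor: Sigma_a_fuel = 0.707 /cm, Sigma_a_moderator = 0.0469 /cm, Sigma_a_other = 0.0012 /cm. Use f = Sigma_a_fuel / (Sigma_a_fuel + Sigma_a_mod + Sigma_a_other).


f = Sigma_a_fuel / (Sigma_a_fuel + Sigma_a_mod + Sigma_a_other)
f = 0.707 / (0.707 + 0.0469 + 0.0012)
f = 0.93630

0.93630


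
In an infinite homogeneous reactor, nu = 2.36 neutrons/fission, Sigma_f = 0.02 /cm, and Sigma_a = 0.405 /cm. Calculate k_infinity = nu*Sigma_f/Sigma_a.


k_inf = nu * Sigma_f / Sigma_a
k_inf = 2.36 * 0.02 / 0.405
k_inf = 0.11654

0.11654


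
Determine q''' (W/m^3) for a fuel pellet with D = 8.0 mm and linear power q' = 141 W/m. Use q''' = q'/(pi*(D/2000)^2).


r = D / 2 / 1000 = 8.0 / 2 / 1000 = 0.004 m
q''' = q' / (pi * r^2)
q''' = 141 / (pi * 0.004^2)
q''' = 2.8051e+06 W/m^3

2.8051e+06


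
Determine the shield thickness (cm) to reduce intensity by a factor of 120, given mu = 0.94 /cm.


x = ln(factor) / mu
x = ln(120) / 0.94
x = 5.0931 cm

5.0931


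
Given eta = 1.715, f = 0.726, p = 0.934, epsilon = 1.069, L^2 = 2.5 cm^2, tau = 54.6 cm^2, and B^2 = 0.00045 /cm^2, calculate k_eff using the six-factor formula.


k_inf = eta*f*p*eps = 1.715*0.726*0.934*1.069 = 1.243155
P_TNL = 1/(1 + L^2*B^2) = 1/(1 + 2.5*0.00045) = 0.9988763
P_FNL = exp(-B^2*tau) = exp(-0.00045*54.6) = 0.9757294
k_eff = k_inf * P_TNL * P_FNL = 1.243155 * 0.9988763 * 0.9757294
k_eff = 1.2116

1.2116


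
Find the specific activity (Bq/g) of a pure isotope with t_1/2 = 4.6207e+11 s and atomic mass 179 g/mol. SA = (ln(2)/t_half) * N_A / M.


lambda = ln(2) / t_half = ln(2) / 4.6207e+11 = 1.500091e-12 /s
SA = lambda * N_A / M
SA = 1.500091e-12 * 6.022e23 / 179
SA = 5.0467e+09 Bq/g

5.0467e+09


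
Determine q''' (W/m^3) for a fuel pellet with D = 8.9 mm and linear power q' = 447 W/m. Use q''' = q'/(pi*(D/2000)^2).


r = D / 2 / 1000 = 8.9 / 2 / 1000 = 0.00445 m
q''' = q' / (pi * r^2)
q''' = 447 / (pi * 0.00445^2)
q''' = 7.1852e+06 W/m^3

7.1852e+06


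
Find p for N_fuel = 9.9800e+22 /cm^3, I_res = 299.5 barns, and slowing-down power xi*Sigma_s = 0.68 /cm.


p = exp(-N * I * 1e-24 / (xi*Sigma_s))
p = exp(-9.9800e+22 * 299.5 * 1e-24 / 0.68)
p = 8.1309e-20

8.1309e-20


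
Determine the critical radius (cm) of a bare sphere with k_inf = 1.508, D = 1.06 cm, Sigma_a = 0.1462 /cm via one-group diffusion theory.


L^2 = D / Sigma_a = 1.06 / 0.1462 = 7.250342 cm^2
B_m^2 = (k_inf - 1) / L^2 = (1.508 - 1) / 7.250342 = 0.07006566 /cm^2
For a bare sphere: B_g = pi/R, so R_c = pi / sqrt(B_m^2)
R_c = pi / sqrt(0.07006566) = 11.869 cm

11.869


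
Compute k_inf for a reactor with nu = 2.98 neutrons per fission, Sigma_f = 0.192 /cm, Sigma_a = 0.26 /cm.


k_inf = nu * Sigma_f / Sigma_a
k_inf = 2.98 * 0.192 / 0.26
k_inf = 2.2006

2.2006


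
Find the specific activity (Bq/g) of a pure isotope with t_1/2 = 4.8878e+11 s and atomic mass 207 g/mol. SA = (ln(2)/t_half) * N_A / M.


lambda = ln(2) / t_half = ln(2) / 4.8878e+11 = 1.418117e-12 /s
SA = lambda * N_A / M
SA = 1.418117e-12 * 6.022e23 / 207
SA = 4.1256e+09 Bq/g

4.1256e+09


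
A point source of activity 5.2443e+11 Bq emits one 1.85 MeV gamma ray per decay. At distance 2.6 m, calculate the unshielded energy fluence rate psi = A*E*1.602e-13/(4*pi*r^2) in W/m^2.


psi = A * E * 1.602e-13 / (4*pi*r^2)
psi = 5.2443e+11 * 1.85 * 1.602e-13 / (4*pi*2.6^2)
psi = 0.0018296 W/m^2

0.0018296


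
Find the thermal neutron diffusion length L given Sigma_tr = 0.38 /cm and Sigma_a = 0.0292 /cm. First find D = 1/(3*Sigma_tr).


D = 1 / (3 * Sigma_tr) = 1 / (3 * 0.38) = 0.8771930 cm
L = sqrt(D / Sigma_a)
L = sqrt(0.8771930 / 0.0292)
L = 5.4810 cm

5.4810


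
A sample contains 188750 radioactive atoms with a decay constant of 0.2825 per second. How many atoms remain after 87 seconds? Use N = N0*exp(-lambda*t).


N = N0 * exp(-lambda * t)
N = 188750 * exp(-0.2825 * 87)
N = 3.9996e-06

3.9996e-06


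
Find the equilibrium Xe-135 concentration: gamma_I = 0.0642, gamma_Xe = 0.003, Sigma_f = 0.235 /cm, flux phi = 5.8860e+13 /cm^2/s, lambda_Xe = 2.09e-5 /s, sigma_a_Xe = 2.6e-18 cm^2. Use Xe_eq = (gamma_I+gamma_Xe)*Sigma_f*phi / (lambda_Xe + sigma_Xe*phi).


Xe_eq = (gamma_I + gamma_Xe) * Sigma_f * phi / (lambda_Xe + sigma_Xe * phi)
Numerator = (0.0642 + 0.003) * 0.235 * 5.8860e+13 = 9.295171e+11
Denominator = 2.09e-5 + 2.6e-18 * 5.8860e+13 = 1.739360e-04
Xe_eq = 9.295171e+11 / 1.739360e-04 = 5.3440e+15 /cm^3

5.3440e+15


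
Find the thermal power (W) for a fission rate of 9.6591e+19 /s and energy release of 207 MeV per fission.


P = fission_rate * E_MeV * 1.602e-13
P = 9.6591e+19 * 207 * 1.602e-13
P = 3.2031e+09 W

3.2031e+09


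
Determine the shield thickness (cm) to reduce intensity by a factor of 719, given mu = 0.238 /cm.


x = ln(factor) / mu
x = ln(719) / 0.238
x = 27.638 cm

27.638


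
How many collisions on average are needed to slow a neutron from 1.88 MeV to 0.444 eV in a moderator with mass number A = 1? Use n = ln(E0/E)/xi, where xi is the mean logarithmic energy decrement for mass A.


xi = 1 + (A-1)^2/(2A)*ln((A-1)/(A+1)) = 1 (for A = 1)
n = ln(E0/E) / xi
n = ln(1.88e6 / 0.444) / 1
n = ln(4.234234e+06) / 1 = 15.259

15.259


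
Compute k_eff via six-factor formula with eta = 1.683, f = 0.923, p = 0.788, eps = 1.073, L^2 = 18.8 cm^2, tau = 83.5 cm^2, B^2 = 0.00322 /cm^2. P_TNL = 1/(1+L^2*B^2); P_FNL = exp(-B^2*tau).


k_inf = eta*f*p*eps = 1.683*0.923*0.788*1.073 = 1.313445
P_TNL = 1/(1 + L^2*B^2) = 1/(1 + 18.8*0.00322) = 0.9429194
P_FNL = exp(-B^2*tau) = exp(-0.00322*83.5) = 0.7642426
k_eff = k_inf * P_TNL * P_FNL = 1.313445 * 0.9429194 * 0.7642426
k_eff = 0.94649

0.94649


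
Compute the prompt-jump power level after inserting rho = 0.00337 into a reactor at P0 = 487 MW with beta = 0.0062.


P1/P0 = beta / (beta - rho)
P1/P0 = 0.0062 / (0.0062 - 0.00337) = 2.190813
P1 = 487 * 2.190813 = 1066.9 MW

1066.9


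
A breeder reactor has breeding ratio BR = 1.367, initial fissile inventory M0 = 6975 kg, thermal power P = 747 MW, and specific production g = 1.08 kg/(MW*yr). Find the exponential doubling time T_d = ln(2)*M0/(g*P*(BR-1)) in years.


Breeding gain G = BR - 1 = 1.367 - 1 = 0.367
Fissile production rate = g * P * G = 1.08 * 747 * 0.367 = 296.08092 kg/yr
T_d = ln(2) * M0 / (g * P * G)
T_d = ln(2) * 6975 / 296.08092 = 16.329 yr

16.329


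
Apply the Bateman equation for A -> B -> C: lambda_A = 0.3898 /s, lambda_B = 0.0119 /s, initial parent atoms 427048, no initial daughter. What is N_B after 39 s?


N_B(t) = lambda_A * N_A0 / (lambda_B - lambda_A) * [exp(-lambda_A*t) - exp(-lambda_B*t)]
exp(-0.3898*39) = 2.499012e-07; exp(-0.0119*39) = 0.6287007
N_B = 0.3898 * 427048 / (0.0119 - 0.3898) * (2.499012e-07 - 0.6287007)
N_B = 276940

276940


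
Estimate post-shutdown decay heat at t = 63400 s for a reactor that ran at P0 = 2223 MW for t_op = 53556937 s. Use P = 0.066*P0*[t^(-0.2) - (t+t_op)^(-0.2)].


P/P0 = 0.066 * [t^(-0.2) - (t + t_op)^(-0.2)]
P/P0 = 0.066 * [63400^(-0.2) - (63400 + 53556937)^(-0.2)]
P/P0 = 0.066 * [0.1095424 - 0.02845339] = 0.005351875
P = 2223 * 0.005351875 = 11.897 MW

11.897


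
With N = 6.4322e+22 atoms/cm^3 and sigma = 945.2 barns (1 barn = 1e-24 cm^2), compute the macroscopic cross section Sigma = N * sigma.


Sigma = N * sigma_barns * 1e-24
Sigma = 6.4322e+22 * 945.2 * 1e-24
Sigma = 60.797 /cm

60.797
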